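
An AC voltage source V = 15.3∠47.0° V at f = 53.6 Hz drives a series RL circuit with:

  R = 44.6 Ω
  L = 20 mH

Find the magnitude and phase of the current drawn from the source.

Step 1 — Angular frequency: ω = 2π·f = 2π·53.6 = 336.8 rad/s.
Step 2 — Component impedances:
  R: Z = R = 44.6 Ω
  L: Z = jωL = j·336.8·0.02 = 0 + j6.736 Ω
Step 3 — Series combination: Z_total = R + L = 44.6 + j6.736 Ω = 45.11∠8.6° Ω.
Step 4 — Source phasor: V = 15.3∠47.0° V = 10.43 + j11.19 V.
Step 5 — Ohm's law: I = V / Z_total = (10.43 + j11.19) / (44.6 + j6.736) = 0.2658 + j0.2108 A.
Step 6 — Convert to polar: |I| = 0.3392 A, ∠I = 38.4°.

I = 0.3392∠38.4° A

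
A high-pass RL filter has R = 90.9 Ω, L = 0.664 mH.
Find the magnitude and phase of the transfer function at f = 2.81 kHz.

Step 1 — Angular frequency: ω = 2π·2810 = 1.766e+04 rad/s.
Step 2 — Transfer function: H(jω) = jωL/(R + jωL).
Step 3 — Numerator jωL = j·11.72; denominator R + jωL = 90.9 + j11.72.
Step 4 — H = 0.01636 + j0.1269.
Step 5 — Magnitude: |H| = 0.1279 (-17.9 dB); phase: φ = 82.7°.

|H| = 0.1279 (-17.9 dB), φ = 82.7°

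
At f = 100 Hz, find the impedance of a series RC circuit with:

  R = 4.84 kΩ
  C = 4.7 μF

Step 1 — Angular frequency: ω = 2π·f = 2π·100 = 628.3 rad/s.
Step 2 — Component impedances:
  R: Z = R = 4840 Ω
  C: Z = 1/(jωC) = -j/(ω·C) = 0 - j338.6 Ω
Step 3 — Series combination: Z_total = R + C = 4840 - j338.6 Ω = 4852∠-4.0° Ω.

Z = 4840 - j338.6 Ω = 4852∠-4.0° Ω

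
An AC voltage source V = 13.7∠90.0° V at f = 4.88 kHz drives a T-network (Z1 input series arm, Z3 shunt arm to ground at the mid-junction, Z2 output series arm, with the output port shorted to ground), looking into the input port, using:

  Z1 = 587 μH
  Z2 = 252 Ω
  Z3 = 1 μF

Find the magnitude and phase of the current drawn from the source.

Step 1 — Angular frequency: ω = 2π·f = 2π·4880 = 3.066e+04 rad/s.
Step 2 — Component impedances:
  Z1: Z = jωL = j·3.066e+04·0.000587 = 0 + j18 Ω
  Z2: Z = R = 252 Ω
  Z3: Z = 1/(jωC) = -j/(ω·C) = 0 - j32.61 Ω
Step 3 — With the output port shorted to ground, the output series arm Z2 runs from the junction to ground; the shunt arm Z3 also runs from the junction to ground. They appear in parallel: Z3 || Z2 = 4.151 - j32.08 Ω.
Step 4 — Series with input arm Z1: Z_in = Z1 + (Z3 || Z2) = 4.151 - j14.08 Ω = 14.68∠-73.6° Ω.
Step 5 — Source phasor: V = 13.7∠90.0° V = 0 + j13.7 V.
Step 6 — Ohm's law: I = V / Z_total = (0 + j13.7) / (4.151 - j14.08) = -0.8953 + j0.264 A.
Step 7 — Convert to polar: |I| = 0.9334 A, ∠I = 163.6°.

I = 0.9334∠163.6° A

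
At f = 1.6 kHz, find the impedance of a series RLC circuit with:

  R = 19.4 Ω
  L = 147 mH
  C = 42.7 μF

Step 1 — Angular frequency: ω = 2π·f = 2π·1600 = 1.005e+04 rad/s.
Step 2 — Component impedances:
  R: Z = R = 19.4 Ω
  L: Z = jωL = j·1.005e+04·0.147 = 0 + j1478 Ω
  C: Z = 1/(jωC) = -j/(ω·C) = 0 - j2.33 Ω
Step 3 — Series combination: Z_total = R + L + C = 19.4 + j1475 Ω = 1476∠89.2° Ω.

Z = 19.4 + j1475 Ω = 1476∠89.2° Ω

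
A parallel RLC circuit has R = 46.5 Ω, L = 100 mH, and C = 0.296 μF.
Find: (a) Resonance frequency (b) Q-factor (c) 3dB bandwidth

Step 1 — Resonance: ω₀ = 1/√(LC) = 1/√(0.1·2.96e-07) = 5812 rad/s.
Step 2 — f₀ = ω₀/(2π) = 925.1 Hz.
Step 3 — Parallel Q: Q = R/(ω₀L) = 46.5/(5812·0.1) = 0.08.
Step 4 — Bandwidth: Δω = ω₀/Q = 7.265e+04 rad/s; BW = Δω/(2π) = 1.156e+04 Hz.

(a) f₀ = 925.1 Hz  (b) Q = 0.08  (c) BW = 1.156e+04 Hz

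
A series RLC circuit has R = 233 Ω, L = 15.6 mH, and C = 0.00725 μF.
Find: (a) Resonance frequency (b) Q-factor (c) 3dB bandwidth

Step 1 — Resonance condition Im(Z)=0 gives ω₀ = 1/√(LC).
Step 2 — ω₀ = 1/√(0.0156·7.25e-09) = 9.403e+04 rad/s.
Step 3 — f₀ = ω₀/(2π) = 1.497e+04 Hz.
Step 4 — Series Q: Q = ω₀L/R = 9.403e+04·0.0156/233 = 6.296.
Step 5 — 3dB bandwidth: Δω = ω₀/Q = 1.494e+04 rad/s; BW = Δω/(2π) = 2377 Hz.

(a) f₀ = 1.497e+04 Hz  (b) Q = 6.296  (c) BW = 2377 Hz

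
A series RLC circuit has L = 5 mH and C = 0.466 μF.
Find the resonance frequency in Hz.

Step 1 — Resonance condition Im(Z)=0 gives ω₀ = 1/√(LC).
Step 2 — ω₀ = 1/√(0.005·4.66e-07) = 2.072e+04 rad/s.
Step 3 — f₀ = ω₀/(2π) = 3297 Hz.

f₀ = 3297 Hz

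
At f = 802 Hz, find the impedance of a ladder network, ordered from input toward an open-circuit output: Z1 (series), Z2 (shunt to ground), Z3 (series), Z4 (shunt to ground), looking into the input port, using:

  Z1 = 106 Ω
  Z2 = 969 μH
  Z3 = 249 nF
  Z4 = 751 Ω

Step 1 — Angular frequency: ω = 2π·f = 2π·802 = 5039 rad/s.
Step 2 — Component impedances:
  Z1: Z = R = 106 Ω
  Z2: Z = jωL = j·5039·0.000969 = 0 + j4.883 Ω
  Z3: Z = 1/(jωC) = -j/(ω·C) = 0 - j797 Ω
  Z4: Z = R = 751 Ω
Step 3 — Ladder network (open output): work backward from the far end, alternating series and parallel combinations. Z_in = 106 + j4.899 Ω = 106.1∠2.6° Ω.

Z = 106 + j4.899 Ω = 106.1∠2.6° Ω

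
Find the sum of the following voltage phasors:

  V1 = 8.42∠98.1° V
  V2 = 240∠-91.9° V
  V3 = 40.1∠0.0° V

Step 1 — Convert each phasor to rectangular form:
  V1 = 8.42·(cos(98.1°) + j·sin(98.1°)) = -1.186 + j8.336 V
  V2 = 240·(cos(-91.9°) + j·sin(-91.9°)) = -7.957 - j239.9 V
  V3 = 40.1·(cos(0.0°) + j·sin(0.0°)) = 40.1 V
Step 2 — Sum components: V_total = 30.96 - j231.5 V.
Step 3 — Convert to polar: |V_total| = 233.6 V, ∠V_total = -82.4°.

V_total = 233.6∠-82.4° V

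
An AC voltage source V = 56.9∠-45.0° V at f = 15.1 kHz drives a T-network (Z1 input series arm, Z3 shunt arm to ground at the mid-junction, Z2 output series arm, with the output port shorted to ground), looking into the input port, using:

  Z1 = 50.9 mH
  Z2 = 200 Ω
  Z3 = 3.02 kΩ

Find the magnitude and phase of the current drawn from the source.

Step 1 — Angular frequency: ω = 2π·f = 2π·1.51e+04 = 9.488e+04 rad/s.
Step 2 — Component impedances:
  Z1: Z = jωL = j·9.488e+04·0.0509 = 0 + j4829 Ω
  Z2: Z = R = 200 Ω
  Z3: Z = R = 3020 Ω
Step 3 — With the output port shorted to ground, the output series arm Z2 runs from the junction to ground; the shunt arm Z3 also runs from the junction to ground. They appear in parallel: Z3 || Z2 = 187.6 Ω.
Step 4 — Series with input arm Z1: Z_in = Z1 + (Z3 || Z2) = 187.6 + j4829 Ω = 4833∠87.8° Ω.
Step 5 — Source phasor: V = 56.9∠-45.0° V = 40.23 - j40.23 V.
Step 6 — Ohm's law: I = V / Z_total = (40.23 - j40.23) / (187.6 + j4829) = -0.007996 - j0.008642 A.
Step 7 — Convert to polar: |I| = 0.01177 A, ∠I = -132.8°.

I = 0.01177∠-132.8° A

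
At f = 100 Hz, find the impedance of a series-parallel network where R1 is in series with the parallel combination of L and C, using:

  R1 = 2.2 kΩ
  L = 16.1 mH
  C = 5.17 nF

Step 1 — Angular frequency: ω = 2π·f = 2π·100 = 628.3 rad/s.
Step 2 — Component impedances:
  R1: Z = R = 2200 Ω
  L: Z = jωL = j·628.3·0.0161 = 0 + j10.12 Ω
  C: Z = 1/(jωC) = -j/(ω·C) = 0 - j3.078e+05 Ω
Step 3 — Parallel branch: L || C = 1/(1/L + 1/C) = 0 + j10.12 Ω.
Step 4 — Series with R1: Z_total = R1 + (L || C) = 2200 + j10.12 Ω = 2200∠0.3° Ω.

Z = 2200 + j10.12 Ω = 2200∠0.3° Ω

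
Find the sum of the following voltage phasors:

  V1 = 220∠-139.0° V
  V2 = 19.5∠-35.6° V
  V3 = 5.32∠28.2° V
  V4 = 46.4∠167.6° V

Step 1 — Convert each phasor to rectangular form:
  V1 = 220·(cos(-139.0°) + j·sin(-139.0°)) = -166 - j144.3 V
  V2 = 19.5·(cos(-35.6°) + j·sin(-35.6°)) = 15.86 - j11.35 V
  V3 = 5.32·(cos(28.2°) + j·sin(28.2°)) = 4.689 + j2.514 V
  V4 = 46.4·(cos(167.6°) + j·sin(167.6°)) = -45.32 + j9.964 V
Step 2 — Sum components: V_total = -190.8 - j143.2 V.
Step 3 — Convert to polar: |V_total| = 238.6 V, ∠V_total = -143.1°.

V_total = 238.6∠-143.1° V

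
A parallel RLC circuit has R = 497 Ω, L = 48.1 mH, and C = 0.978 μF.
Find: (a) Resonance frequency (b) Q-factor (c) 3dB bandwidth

Step 1 — Resonance: ω₀ = 1/√(LC) = 1/√(0.0481·9.78e-07) = 4611 rad/s.
Step 2 — f₀ = ω₀/(2π) = 733.8 Hz.
Step 3 — Parallel Q: Q = R/(ω₀L) = 497/(4611·0.0481) = 2.241.
Step 4 — Bandwidth: Δω = ω₀/Q = 2057 rad/s; BW = Δω/(2π) = 327.4 Hz.

(a) f₀ = 733.8 Hz  (b) Q = 2.241  (c) BW = 327.4 Hz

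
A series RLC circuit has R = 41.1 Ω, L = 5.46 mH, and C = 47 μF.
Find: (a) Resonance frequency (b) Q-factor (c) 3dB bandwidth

Step 1 — Resonance condition Im(Z)=0 gives ω₀ = 1/√(LC).
Step 2 — ω₀ = 1/√(0.00546·4.7e-05) = 1974 rad/s.
Step 3 — f₀ = ω₀/(2π) = 314.2 Hz.
Step 4 — Series Q: Q = ω₀L/R = 1974·0.00546/41.1 = 0.2622.
Step 5 — 3dB bandwidth: Δω = ω₀/Q = 7527 rad/s; BW = Δω/(2π) = 1198 Hz.

(a) f₀ = 314.2 Hz  (b) Q = 0.2622  (c) BW = 1198 Hz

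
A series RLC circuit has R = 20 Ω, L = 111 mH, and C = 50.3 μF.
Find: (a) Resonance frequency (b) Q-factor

Step 1 — Resonance condition Im(Z)=0 gives ω₀ = 1/√(LC).
Step 2 — ω₀ = 1/√(0.111·5.03e-05) = 423.2 rad/s.
Step 3 — f₀ = ω₀/(2π) = 67.36 Hz.
Step 4 — Series Q: Q = ω₀L/R = 423.2·0.111/20 = 2.349.

(a) f₀ = 67.36 Hz  (b) Q = 2.349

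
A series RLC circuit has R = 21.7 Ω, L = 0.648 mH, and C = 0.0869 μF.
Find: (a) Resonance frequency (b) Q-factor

Step 1 — Resonance condition Im(Z)=0 gives ω₀ = 1/√(LC).
Step 2 — ω₀ = 1/√(0.000648·8.69e-08) = 1.333e+05 rad/s.
Step 3 — f₀ = ω₀/(2π) = 2.121e+04 Hz.
Step 4 — Series Q: Q = ω₀L/R = 1.333e+05·0.000648/21.7 = 3.979.

(a) f₀ = 2.121e+04 Hz  (b) Q = 3.979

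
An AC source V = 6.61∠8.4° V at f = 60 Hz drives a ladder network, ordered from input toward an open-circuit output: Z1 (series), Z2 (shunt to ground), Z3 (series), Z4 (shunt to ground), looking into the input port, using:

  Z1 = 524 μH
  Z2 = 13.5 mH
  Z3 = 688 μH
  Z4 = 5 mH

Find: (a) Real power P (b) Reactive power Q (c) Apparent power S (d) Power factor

Step 1 — Angular frequency: ω = 2π·f = 2π·60 = 377 rad/s.
Step 2 — Component impedances:
  Z1: Z = jωL = j·377·0.000524 = 0 + j0.1975 Ω
  Z2: Z = jωL = j·377·0.0135 = 0 + j5.089 Ω
  Z3: Z = jωL = j·377·0.000688 = 0 + j0.2594 Ω
  Z4: Z = jωL = j·377·0.005 = 0 + j1.885 Ω
Step 3 — Ladder network (open output): work backward from the far end, alternating series and parallel combinations. Z_in = 0 + j1.706 Ω = 1.706∠90.0° Ω.
Step 4 — Source phasor: V = 6.61∠8.4° V = 6.539 + j0.9656 V.
Step 5 — Current: I = V / Z = 0.5659 - j3.833 A = 3.874∠-81.6° A.
Step 6 — Complex power: S = V·I* = 0 + j25.61 VA.
Step 7 — Real power: P = Re(S) = 0 W.
Step 8 — Reactive power: Q = Im(S) = 25.61 VAR.
Step 9 — Apparent power: |S| = 25.61 VA.
Step 10 — Power factor: PF = P/|S| = 0 (lagging).

(a) P = 0 W  (b) Q = 25.61 VAR  (c) S = 25.61 VA  (d) PF = 0 (lagging)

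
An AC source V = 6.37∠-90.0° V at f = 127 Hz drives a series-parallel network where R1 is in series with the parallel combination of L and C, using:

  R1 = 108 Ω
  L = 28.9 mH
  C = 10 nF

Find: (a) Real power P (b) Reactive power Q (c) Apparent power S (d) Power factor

Step 1 — Angular frequency: ω = 2π·f = 2π·127 = 798 rad/s.
Step 2 — Component impedances:
  R1: Z = R = 108 Ω
  L: Z = jωL = j·798·0.0289 = 0 + j23.06 Ω
  C: Z = 1/(jωC) = -j/(ω·C) = 0 - j1.253e+05 Ω
Step 3 — Parallel branch: L || C = 1/(1/L + 1/C) = 0 + j23.07 Ω.
Step 4 — Series with R1: Z_total = R1 + (L || C) = 108 + j23.07 Ω = 110.4∠12.1° Ω.
Step 5 — Source phasor: V = 6.37∠-90.0° V = 0 - j6.37 V.
Step 6 — Current: I = V / Z = -0.01205 - j0.05641 A = 0.05768∠-102.1° A.
Step 7 — Complex power: S = V·I* = 0.3593 + j0.07674 VA.
Step 8 — Real power: P = Re(S) = 0.3593 W.
Step 9 — Reactive power: Q = Im(S) = 0.07674 VAR.
Step 10 — Apparent power: |S| = 0.3674 VA.
Step 11 — Power factor: PF = P/|S| = 0.9779 (lagging).

(a) P = 0.3593 W  (b) Q = 0.07674 VAR  (c) S = 0.3674 VA  (d) PF = 0.9779 (lagging)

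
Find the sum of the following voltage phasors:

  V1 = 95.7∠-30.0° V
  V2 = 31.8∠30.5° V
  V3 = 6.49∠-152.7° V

Step 1 — Convert each phasor to rectangular form:
  V1 = 95.7·(cos(-30.0°) + j·sin(-30.0°)) = 82.88 - j47.85 V
  V2 = 31.8·(cos(30.5°) + j·sin(30.5°)) = 27.4 + j16.14 V
  V3 = 6.49·(cos(-152.7°) + j·sin(-152.7°)) = -5.767 - j2.977 V
Step 2 — Sum components: V_total = 104.5 - j34.69 V.
Step 3 — Convert to polar: |V_total| = 110.1 V, ∠V_total = -18.4°.

V_total = 110.1∠-18.4° V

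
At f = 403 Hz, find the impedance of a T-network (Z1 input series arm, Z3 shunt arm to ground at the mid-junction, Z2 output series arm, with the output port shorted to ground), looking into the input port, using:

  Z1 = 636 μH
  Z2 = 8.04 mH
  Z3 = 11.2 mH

Step 1 — Angular frequency: ω = 2π·f = 2π·403 = 2532 rad/s.
Step 2 — Component impedances:
  Z1: Z = jωL = j·2532·0.000636 = 0 + j1.61 Ω
  Z2: Z = jωL = j·2532·0.00804 = 0 + j20.36 Ω
  Z3: Z = jωL = j·2532·0.0112 = 0 + j28.36 Ω
Step 3 — With the output port shorted to ground, the output series arm Z2 runs from the junction to ground; the shunt arm Z3 also runs from the junction to ground. They appear in parallel: Z3 || Z2 = 0 + j11.85 Ω.
Step 4 — Series with input arm Z1: Z_in = Z1 + (Z3 || Z2) = 0 + j13.46 Ω = 13.46∠90.0° Ω.

Z = 0 + j13.46 Ω = 13.46∠90.0° Ω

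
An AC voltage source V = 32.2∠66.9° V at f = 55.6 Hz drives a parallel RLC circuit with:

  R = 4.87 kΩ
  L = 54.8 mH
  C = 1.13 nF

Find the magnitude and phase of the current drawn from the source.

Step 1 — Angular frequency: ω = 2π·f = 2π·55.6 = 349.3 rad/s.
Step 2 — Component impedances:
  R: Z = R = 4870 Ω
  L: Z = jωL = j·349.3·0.0548 = 0 + j19.14 Ω
  C: Z = 1/(jωC) = -j/(ω·C) = 0 - j2.533e+06 Ω
Step 3 — Parallel combination: 1/Z_total = 1/R + 1/L + 1/C; Z_total = 0.07526 + j19.14 Ω = 19.14∠89.8° Ω.
Step 4 — Source phasor: V = 32.2∠66.9° V = 12.63 + j29.62 V.
Step 5 — Ohm's law: I = V / Z_total = (12.63 + j29.62) / (0.07526 + j19.14) = 1.55 - j0.6538 A.
Step 6 — Convert to polar: |I| = 1.682 A, ∠I = -22.9°.

I = 1.682∠-22.9° A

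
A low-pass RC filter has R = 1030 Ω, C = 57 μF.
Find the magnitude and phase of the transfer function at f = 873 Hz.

Step 1 — Angular frequency: ω = 2π·873 = 5485 rad/s.
Step 2 — Transfer function: H(jω) = 1/(1 + jωRC).
Step 3 — Denominator: 1 + jωRC = 1 + j·5485·1030·5.7e-05 = 1 + j322.
Step 4 — H = 9.642e-06 - j0.003105.
Step 5 — Magnitude: |H| = 0.003105 (-50.2 dB); phase: φ = -89.8°.

|H| = 0.003105 (-50.2 dB), φ = -89.8°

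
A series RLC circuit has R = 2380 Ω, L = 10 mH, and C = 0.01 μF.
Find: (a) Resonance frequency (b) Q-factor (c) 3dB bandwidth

Step 1 — Resonance: ω₀ = 1/√(LC) = 1/√(0.01·1e-08) = 1e+05 rad/s.
Step 2 — f₀ = ω₀/(2π) = 1.592e+04 Hz.
Step 3 — Series Q: Q = ω₀L/R = 1e+05·0.01/2380 = 0.4202.
Step 4 — Bandwidth: Δω = ω₀/Q = 2.38e+05 rad/s; BW = Δω/(2π) = 3.788e+04 Hz.

(a) f₀ = 1.592e+04 Hz  (b) Q = 0.4202  (c) BW = 3.788e+04 Hz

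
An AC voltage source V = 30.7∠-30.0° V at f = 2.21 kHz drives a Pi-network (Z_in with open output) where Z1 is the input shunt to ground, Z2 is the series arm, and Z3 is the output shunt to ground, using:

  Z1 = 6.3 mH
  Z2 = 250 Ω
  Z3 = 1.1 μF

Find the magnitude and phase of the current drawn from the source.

Step 1 — Angular frequency: ω = 2π·f = 2π·2210 = 1.389e+04 rad/s.
Step 2 — Component impedances:
  Z1: Z = jωL = j·1.389e+04·0.0063 = 0 + j87.48 Ω
  Z2: Z = R = 250 Ω
  Z3: Z = 1/(jωC) = -j/(ω·C) = 0 - j65.47 Ω
Step 3 — With open output, the series arm Z2 and the output shunt Z3 appear in series to ground: Z2 + Z3 = 250 - j65.47 Ω.
Step 4 — Parallel with input shunt Z1: Z_in = Z1 || (Z2 + Z3) = 30.38 + j84.81 Ω = 90.08∠70.3° Ω.
Step 5 — Source phasor: V = 30.7∠-30.0° V = 26.59 - j15.35 V.
Step 6 — Ohm's law: I = V / Z_total = (26.59 - j15.35) / (30.38 + j84.81) = -0.0609 - j0.3353 A.
Step 7 — Convert to polar: |I| = 0.3408 A, ∠I = -100.3°.

I = 0.3408∠-100.3° A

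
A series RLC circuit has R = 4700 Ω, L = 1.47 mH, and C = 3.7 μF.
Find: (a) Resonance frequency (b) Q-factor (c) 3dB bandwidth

Step 1 — Resonance: ω₀ = 1/√(LC) = 1/√(0.00147·3.7e-06) = 1.356e+04 rad/s.
Step 2 — f₀ = ω₀/(2π) = 2158 Hz.
Step 3 — Series Q: Q = ω₀L/R = 1.356e+04·0.00147/4700 = 0.004241.
Step 4 — Bandwidth: Δω = ω₀/Q = 3.197e+06 rad/s; BW = Δω/(2π) = 5.089e+05 Hz.

(a) f₀ = 2158 Hz  (b) Q = 0.004241  (c) BW = 5.089e+05 Hz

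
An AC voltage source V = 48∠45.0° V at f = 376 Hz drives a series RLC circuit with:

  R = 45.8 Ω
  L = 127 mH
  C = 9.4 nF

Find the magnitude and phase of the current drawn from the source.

Step 1 — Angular frequency: ω = 2π·f = 2π·376 = 2362 rad/s.
Step 2 — Component impedances:
  R: Z = R = 45.8 Ω
  L: Z = jωL = j·2362·0.127 = 0 + j300 Ω
  C: Z = 1/(jωC) = -j/(ω·C) = 0 - j4.503e+04 Ω
Step 3 — Series combination: Z_total = R + L + C = 45.8 - j4.473e+04 Ω = 4.473e+04∠-89.9° Ω.
Step 4 — Source phasor: V = 48∠45.0° V = 33.94 + j33.94 V.
Step 5 — Ohm's law: I = V / Z_total = (33.94 + j33.94) / (45.8 - j4.473e+04) = -0.000758 + j0.0007596 A.
Step 6 — Convert to polar: |I| = 0.001073 A, ∠I = 134.9°.

I = 0.001073∠134.9° A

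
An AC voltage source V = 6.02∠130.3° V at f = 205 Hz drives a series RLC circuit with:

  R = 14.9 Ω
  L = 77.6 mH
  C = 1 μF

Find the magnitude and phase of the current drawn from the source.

Step 1 — Angular frequency: ω = 2π·f = 2π·205 = 1288 rad/s.
Step 2 — Component impedances:
  R: Z = R = 14.9 Ω
  L: Z = jωL = j·1288·0.0776 = 0 + j99.95 Ω
  C: Z = 1/(jωC) = -j/(ω·C) = 0 - j776.4 Ω
Step 3 — Series combination: Z_total = R + L + C = 14.9 - j676.4 Ω = 676.6∠-88.7° Ω.
Step 4 — Source phasor: V = 6.02∠130.3° V = -3.894 + j4.591 V.
Step 5 — Ohm's law: I = V / Z_total = (-3.894 + j4.591) / (14.9 - j676.4) = -0.006911 - j0.005604 A.
Step 6 — Convert to polar: |I| = 0.008898 A, ∠I = -141.0°.

I = 0.008898∠-141.0° A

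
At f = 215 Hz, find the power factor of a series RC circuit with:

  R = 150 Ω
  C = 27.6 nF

Step 1 — Angular frequency: ω = 2π·f = 2π·215 = 1351 rad/s.
Step 2 — Component impedances:
  R: Z = R = 150 Ω
  C: Z = 1/(jωC) = -j/(ω·C) = 0 - j2.682e+04 Ω
Step 3 — Series combination: Z_total = R + C = 150 - j2.682e+04 Ω = 2.682e+04∠-89.7° Ω.
Step 4 — Power factor: PF = cos(φ) = Re(Z)/|Z| = 150/2.682e+04 = 0.005593.
Step 5 — Type: Im(Z) = -2.682e+04 ⇒ leading (phase φ = -89.7°).

PF = 0.005593 (leading, φ = -89.7°)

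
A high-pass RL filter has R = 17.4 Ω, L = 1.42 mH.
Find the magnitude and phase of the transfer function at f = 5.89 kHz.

Step 1 — Angular frequency: ω = 2π·5890 = 3.701e+04 rad/s.
Step 2 — Transfer function: H(jω) = jωL/(R + jωL).
Step 3 — Numerator jωL = j·52.55; denominator R + jωL = 17.4 + j52.55.
Step 4 — H = 0.9012 + j0.2984.
Step 5 — Magnitude: |H| = 0.9493 (-0.5 dB); phase: φ = 18.3°.

|H| = 0.9493 (-0.5 dB), φ = 18.3°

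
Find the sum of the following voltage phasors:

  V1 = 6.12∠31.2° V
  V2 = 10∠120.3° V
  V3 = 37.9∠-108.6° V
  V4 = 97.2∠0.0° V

Step 1 — Convert each phasor to rectangular form:
  V1 = 6.12·(cos(31.2°) + j·sin(31.2°)) = 5.235 + j3.17 V
  V2 = 10·(cos(120.3°) + j·sin(120.3°)) = -5.045 + j8.634 V
  V3 = 37.9·(cos(-108.6°) + j·sin(-108.6°)) = -12.09 - j35.92 V
  V4 = 97.2·(cos(0.0°) + j·sin(0.0°)) = 97.2 V
Step 2 — Sum components: V_total = 85.3 - j24.12 V.
Step 3 — Convert to polar: |V_total| = 88.64 V, ∠V_total = -15.8°.

V_total = 88.64∠-15.8° V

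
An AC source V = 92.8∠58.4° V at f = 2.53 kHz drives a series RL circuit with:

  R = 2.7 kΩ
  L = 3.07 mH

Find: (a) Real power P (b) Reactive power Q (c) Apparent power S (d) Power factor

Step 1 — Angular frequency: ω = 2π·f = 2π·2530 = 1.59e+04 rad/s.
Step 2 — Component impedances:
  R: Z = R = 2700 Ω
  L: Z = jωL = j·1.59e+04·0.00307 = 0 + j48.8 Ω
Step 3 — Series combination: Z_total = R + L = 2700 + j48.8 Ω = 2700∠1.0° Ω.
Step 4 — Source phasor: V = 92.8∠58.4° V = 48.63 + j79.04 V.
Step 5 — Current: I = V / Z = 0.01853 + j0.02894 A = 0.03436∠57.4° A.
Step 6 — Complex power: S = V·I* = 3.189 + j0.05763 VA.
Step 7 — Real power: P = Re(S) = 3.189 W.
Step 8 — Reactive power: Q = Im(S) = 0.05763 VAR.
Step 9 — Apparent power: |S| = 3.189 VA.
Step 10 — Power factor: PF = P/|S| = 0.9998 (lagging).

(a) P = 3.189 W  (b) Q = 0.05763 VAR  (c) S = 3.189 VA  (d) PF = 0.9998 (lagging)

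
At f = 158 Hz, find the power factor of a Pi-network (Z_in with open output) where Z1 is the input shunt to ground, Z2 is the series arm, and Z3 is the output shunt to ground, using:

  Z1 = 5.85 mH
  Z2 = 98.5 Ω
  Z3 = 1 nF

Step 1 — Angular frequency: ω = 2π·f = 2π·158 = 992.7 rad/s.
Step 2 — Component impedances:
  Z1: Z = jωL = j·992.7·0.00585 = 0 + j5.808 Ω
  Z2: Z = R = 98.5 Ω
  Z3: Z = 1/(jωC) = -j/(ω·C) = 0 - j1.007e+06 Ω
Step 3 — With open output, the series arm Z2 and the output shunt Z3 appear in series to ground: Z2 + Z3 = 98.5 - j1.007e+06 Ω.
Step 4 — Parallel with input shunt Z1: Z_in = Z1 || (Z2 + Z3) = 0 + j5.808 Ω = 5.808∠90.0° Ω.
Step 5 — Power factor: PF = cos(φ) = Re(Z)/|Z| = 3.2742e-09/5.8076 = 5.638e-10.
Step 6 — Type: Im(Z) = 5.808 ⇒ lagging (phase φ = 90.0°).

PF = 5.638e-10 (lagging, φ = 90.0°)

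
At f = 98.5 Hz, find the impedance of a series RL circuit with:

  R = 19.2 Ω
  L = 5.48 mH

Step 1 — Angular frequency: ω = 2π·f = 2π·98.5 = 618.9 rad/s.
Step 2 — Component impedances:
  R: Z = R = 19.2 Ω
  L: Z = jωL = j·618.9·0.00548 = 0 + j3.392 Ω
Step 3 — Series combination: Z_total = R + L = 19.2 + j3.392 Ω = 19.5∠10.0° Ω.

Z = 19.2 + j3.392 Ω = 19.5∠10.0° Ω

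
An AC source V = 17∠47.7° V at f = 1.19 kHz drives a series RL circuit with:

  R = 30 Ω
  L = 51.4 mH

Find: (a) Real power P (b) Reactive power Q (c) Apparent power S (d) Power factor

Step 1 — Angular frequency: ω = 2π·f = 2π·1190 = 7477 rad/s.
Step 2 — Component impedances:
  R: Z = R = 30 Ω
  L: Z = jωL = j·7477·0.0514 = 0 + j384.3 Ω
Step 3 — Series combination: Z_total = R + L = 30 + j384.3 Ω = 385.5∠85.5° Ω.
Step 4 — Source phasor: V = 17∠47.7° V = 11.44 + j12.57 V.
Step 5 — Current: I = V / Z = 0.03483 - j0.02705 A = 0.0441∠-37.8° A.
Step 6 — Complex power: S = V·I* = 0.05834 + j0.7474 VA.
Step 7 — Real power: P = Re(S) = 0.05834 W.
Step 8 — Reactive power: Q = Im(S) = 0.7474 VAR.
Step 9 — Apparent power: |S| = 0.7497 VA.
Step 10 — Power factor: PF = P/|S| = 0.07782 (lagging).

(a) P = 0.05834 W  (b) Q = 0.7474 VAR  (c) S = 0.7497 VA  (d) PF = 0.07782 (lagging)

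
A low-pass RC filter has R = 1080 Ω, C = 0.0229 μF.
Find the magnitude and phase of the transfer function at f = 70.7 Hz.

Step 1 — Angular frequency: ω = 2π·70.7 = 444.2 rad/s.
Step 2 — Transfer function: H(jω) = 1/(1 + jωRC).
Step 3 — Denominator: 1 + jωRC = 1 + j·444.2·1080·2.29e-08 = 1 + j0.01099.
Step 4 — H = 0.9999 - j0.01099.
Step 5 — Magnitude: |H| = 0.9999 (-0.0 dB); phase: φ = -0.6°.

|H| = 0.9999 (-0.0 dB), φ = -0.6°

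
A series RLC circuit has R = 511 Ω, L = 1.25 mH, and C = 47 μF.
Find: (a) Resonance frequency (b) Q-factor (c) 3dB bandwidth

Step 1 — Resonance condition Im(Z)=0 gives ω₀ = 1/√(LC).
Step 2 — ω₀ = 1/√(0.00125·4.7e-05) = 4126 rad/s.
Step 3 — f₀ = ω₀/(2π) = 656.6 Hz.
Step 4 — Series Q: Q = ω₀L/R = 4126·0.00125/511 = 0.01009.
Step 5 — 3dB bandwidth: Δω = ω₀/Q = 4.088e+05 rad/s; BW = Δω/(2π) = 6.506e+04 Hz.

(a) f₀ = 656.6 Hz  (b) Q = 0.01009  (c) BW = 6.506e+04 Hz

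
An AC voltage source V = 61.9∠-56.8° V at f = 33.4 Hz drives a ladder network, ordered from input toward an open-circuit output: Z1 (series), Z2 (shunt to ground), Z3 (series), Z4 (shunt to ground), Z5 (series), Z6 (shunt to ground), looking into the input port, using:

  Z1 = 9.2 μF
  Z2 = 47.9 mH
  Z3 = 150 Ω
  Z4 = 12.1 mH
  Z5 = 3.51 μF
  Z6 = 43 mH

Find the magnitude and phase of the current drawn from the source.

Step 1 — Angular frequency: ω = 2π·f = 2π·33.4 = 209.9 rad/s.
Step 2 — Component impedances:
  Z1: Z = 1/(jωC) = -j/(ω·C) = 0 - j517.9 Ω
  Z2: Z = jωL = j·209.9·0.0479 = 0 + j10.05 Ω
  Z3: Z = R = 150 Ω
  Z4: Z = jωL = j·209.9·0.0121 = 0 + j2.539 Ω
  Z5: Z = 1/(jωC) = -j/(ω·C) = 0 - j1358 Ω
  Z6: Z = jωL = j·209.9·0.043 = 0 + j9.024 Ω
Step 3 — Ladder network (open output): work backward from the far end, alternating series and parallel combinations. Z_in = 0.6689 - j508 Ω = 508∠-89.9° Ω.
Step 4 — Source phasor: V = 61.9∠-56.8° V = 33.89 - j51.8 V.
Step 5 — Ohm's law: I = V / Z_total = (33.89 - j51.8) / (0.6689 - j508) = 0.1021 + j0.06659 A.
Step 6 — Convert to polar: |I| = 0.1219 A, ∠I = 33.1°.

I = 0.1219∠33.1° A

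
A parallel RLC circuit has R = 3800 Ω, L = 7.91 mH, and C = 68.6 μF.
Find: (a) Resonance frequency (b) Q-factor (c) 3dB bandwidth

Step 1 — Resonance: ω₀ = 1/√(LC) = 1/√(0.00791·6.86e-05) = 1358 rad/s.
Step 2 — f₀ = ω₀/(2π) = 216.1 Hz.
Step 3 — Parallel Q: Q = R/(ω₀L) = 3800/(1358·0.00791) = 353.9.
Step 4 — Bandwidth: Δω = ω₀/Q = 3.836 rad/s; BW = Δω/(2π) = 0.6105 Hz.

(a) f₀ = 216.1 Hz  (b) Q = 353.9  (c) BW = 0.6105 Hz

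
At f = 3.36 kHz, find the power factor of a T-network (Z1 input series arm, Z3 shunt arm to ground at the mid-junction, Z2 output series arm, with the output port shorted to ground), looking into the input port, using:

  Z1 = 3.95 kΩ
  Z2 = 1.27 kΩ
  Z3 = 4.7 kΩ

Step 1 — Angular frequency: ω = 2π·f = 2π·3360 = 2.111e+04 rad/s.
Step 2 — Component impedances:
  Z1: Z = R = 3950 Ω
  Z2: Z = R = 1270 Ω
  Z3: Z = R = 4700 Ω
Step 3 — With the output port shorted to ground, the output series arm Z2 runs from the junction to ground; the shunt arm Z3 also runs from the junction to ground. They appear in parallel: Z3 || Z2 = 999.8 Ω.
Step 4 — Series with input arm Z1: Z_in = Z1 + (Z3 || Z2) = 4950 Ω = 4950∠0.0° Ω.
Step 5 — Power factor: PF = cos(φ) = Re(Z)/|Z| = 4950/4950 = 1.
Step 6 — Type: Im(Z) = 0 ⇒ unity (phase φ = 0.0°).

PF = 1 (unity, φ = 0.0°)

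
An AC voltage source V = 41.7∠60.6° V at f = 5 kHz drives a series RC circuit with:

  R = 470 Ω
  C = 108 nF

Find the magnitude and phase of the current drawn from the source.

Step 1 — Angular frequency: ω = 2π·f = 2π·5000 = 3.142e+04 rad/s.
Step 2 — Component impedances:
  R: Z = R = 470 Ω
  C: Z = 1/(jωC) = -j/(ω·C) = 0 - j294.7 Ω
Step 3 — Series combination: Z_total = R + C = 470 - j294.7 Ω = 554.8∠-32.1° Ω.
Step 4 — Source phasor: V = 41.7∠60.6° V = 20.47 + j36.33 V.
Step 5 — Ohm's law: I = V / Z_total = (20.47 + j36.33) / (470 - j294.7) = -0.003529 + j0.07508 A.
Step 6 — Convert to polar: |I| = 0.07517 A, ∠I = 92.7°.

I = 0.07517∠92.7° A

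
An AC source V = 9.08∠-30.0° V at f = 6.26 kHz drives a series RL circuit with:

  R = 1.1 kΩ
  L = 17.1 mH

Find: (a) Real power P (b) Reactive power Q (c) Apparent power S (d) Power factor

Step 1 — Angular frequency: ω = 2π·f = 2π·6260 = 3.933e+04 rad/s.
Step 2 — Component impedances:
  R: Z = R = 1100 Ω
  L: Z = jωL = j·3.933e+04·0.0171 = 0 + j672.6 Ω
Step 3 — Series combination: Z_total = R + L = 1100 + j672.6 Ω = 1289∠31.4° Ω.
Step 4 — Source phasor: V = 9.08∠-30.0° V = 7.864 - j4.54 V.
Step 5 — Current: I = V / Z = 0.003366 - j0.006186 A = 0.007042∠-61.4° A.
Step 6 — Complex power: S = V·I* = 0.05456 + j0.03336 VA.
Step 7 — Real power: P = Re(S) = 0.05456 W.
Step 8 — Reactive power: Q = Im(S) = 0.03336 VAR.
Step 9 — Apparent power: |S| = 0.06395 VA.
Step 10 — Power factor: PF = P/|S| = 0.8532 (lagging).

(a) P = 0.05456 W  (b) Q = 0.03336 VAR  (c) S = 0.06395 VA  (d) PF = 0.8532 (lagging)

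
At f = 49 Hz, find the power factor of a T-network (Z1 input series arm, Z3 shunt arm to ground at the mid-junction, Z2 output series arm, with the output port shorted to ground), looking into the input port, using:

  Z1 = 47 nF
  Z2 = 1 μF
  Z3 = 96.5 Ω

Step 1 — Angular frequency: ω = 2π·f = 2π·49 = 307.9 rad/s.
Step 2 — Component impedances:
  Z1: Z = 1/(jωC) = -j/(ω·C) = 0 - j6.911e+04 Ω
  Z2: Z = 1/(jωC) = -j/(ω·C) = 0 - j3248 Ω
  Z3: Z = R = 96.5 Ω
Step 3 — With the output port shorted to ground, the output series arm Z2 runs from the junction to ground; the shunt arm Z3 also runs from the junction to ground. They appear in parallel: Z3 || Z2 = 96.41 - j2.864 Ω.
Step 4 — Series with input arm Z1: Z_in = Z1 + (Z3 || Z2) = 96.41 - j6.911e+04 Ω = 6.911e+04∠-89.9° Ω.
Step 5 — Power factor: PF = cos(φ) = Re(Z)/|Z| = 96.41/6.911e+04 = 0.001395.
Step 6 — Type: Im(Z) = -6.911e+04 ⇒ leading (phase φ = -89.9°).

PF = 0.001395 (leading, φ = -89.9°)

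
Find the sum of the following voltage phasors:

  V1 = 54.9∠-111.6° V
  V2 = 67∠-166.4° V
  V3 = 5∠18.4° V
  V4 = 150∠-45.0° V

Step 1 — Convert each phasor to rectangular form:
  V1 = 54.9·(cos(-111.6°) + j·sin(-111.6°)) = -20.21 - j51.04 V
  V2 = 67·(cos(-166.4°) + j·sin(-166.4°)) = -65.12 - j15.75 V
  V3 = 5·(cos(18.4°) + j·sin(18.4°)) = 4.744 + j1.578 V
  V4 = 150·(cos(-45.0°) + j·sin(-45.0°)) = 106.1 - j106.1 V
Step 2 — Sum components: V_total = 25.48 - j171.3 V.
Step 3 — Convert to polar: |V_total| = 173.2 V, ∠V_total = -81.5°.

V_total = 173.2∠-81.5° V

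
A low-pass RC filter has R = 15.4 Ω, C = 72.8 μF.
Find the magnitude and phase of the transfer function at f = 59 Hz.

Step 1 — Angular frequency: ω = 2π·59 = 370.7 rad/s.
Step 2 — Transfer function: H(jω) = 1/(1 + jωRC).
Step 3 — Denominator: 1 + jωRC = 1 + j·370.7·15.4·7.28e-05 = 1 + j0.4156.
Step 4 — H = 0.8527 - j0.3544.
Step 5 — Magnitude: |H| = 0.9234 (-0.7 dB); phase: φ = -22.6°.

|H| = 0.9234 (-0.7 dB), φ = -22.6°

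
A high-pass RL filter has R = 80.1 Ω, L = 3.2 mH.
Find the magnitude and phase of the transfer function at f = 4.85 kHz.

Step 1 — Angular frequency: ω = 2π·4850 = 3.047e+04 rad/s.
Step 2 — Transfer function: H(jω) = jωL/(R + jωL).
Step 3 — Numerator jωL = j·97.52; denominator R + jωL = 80.1 + j97.52.
Step 4 — H = 0.5971 + j0.4905.
Step 5 — Magnitude: |H| = 0.7727 (-2.2 dB); phase: φ = 39.4°.

|H| = 0.7727 (-2.2 dB), φ = 39.4°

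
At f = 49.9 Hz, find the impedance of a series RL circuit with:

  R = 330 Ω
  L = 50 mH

Step 1 — Angular frequency: ω = 2π·f = 2π·49.9 = 313.5 rad/s.
Step 2 — Component impedances:
  R: Z = R = 330 Ω
  L: Z = jωL = j·313.5·0.05 = 0 + j15.68 Ω
Step 3 — Series combination: Z_total = R + L = 330 + j15.68 Ω = 330.4∠2.7° Ω.

Z = 330 + j15.68 Ω = 330.4∠2.7° Ω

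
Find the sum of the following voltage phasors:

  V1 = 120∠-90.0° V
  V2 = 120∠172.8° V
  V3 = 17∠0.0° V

Step 1 — Convert each phasor to rectangular form:
  V1 = 120·(cos(-90.0°) + j·sin(-90.0°)) = 0 - j120 V
  V2 = 120·(cos(172.8°) + j·sin(172.8°)) = -119.1 + j15.04 V
  V3 = 17·(cos(0.0°) + j·sin(0.0°)) = 17 V
Step 2 — Sum components: V_total = -102.1 - j105 V.
Step 3 — Convert to polar: |V_total| = 146.4 V, ∠V_total = -134.2°.

V_total = 146.4∠-134.2° V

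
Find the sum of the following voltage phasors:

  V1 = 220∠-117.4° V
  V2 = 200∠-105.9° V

Step 1 — Convert each phasor to rectangular form:
  V1 = 220·(cos(-117.4°) + j·sin(-117.4°)) = -101.2 - j195.3 V
  V2 = 200·(cos(-105.9°) + j·sin(-105.9°)) = -54.79 - j192.3 V
Step 2 — Sum components: V_total = -156 - j387.7 V.
Step 3 — Convert to polar: |V_total| = 417.9 V, ∠V_total = -111.9°.

V_total = 417.9∠-111.9° V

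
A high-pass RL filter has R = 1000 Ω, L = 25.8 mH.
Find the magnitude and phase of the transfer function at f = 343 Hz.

Step 1 — Angular frequency: ω = 2π·343 = 2155 rad/s.
Step 2 — Transfer function: H(jω) = jωL/(R + jωL).
Step 3 — Numerator jωL = j·55.6; denominator R + jωL = 1000 + j55.6.
Step 4 — H = 0.003082 + j0.05543.
Step 5 — Magnitude: |H| = 0.05552 (-25.1 dB); phase: φ = 86.8°.

|H| = 0.05552 (-25.1 dB), φ = 86.8°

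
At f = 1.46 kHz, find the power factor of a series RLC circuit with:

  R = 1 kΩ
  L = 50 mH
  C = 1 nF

Step 1 — Angular frequency: ω = 2π·f = 2π·1460 = 9173 rad/s.
Step 2 — Component impedances:
  R: Z = R = 1000 Ω
  L: Z = jωL = j·9173·0.05 = 0 + j458.7 Ω
  C: Z = 1/(jωC) = -j/(ω·C) = 0 - j1.09e+05 Ω
Step 3 — Series combination: Z_total = R + L + C = 1000 - j1.086e+05 Ω = 1.086e+05∠-89.5° Ω.
Step 4 — Power factor: PF = cos(φ) = Re(Z)/|Z| = 1000/108556 = 0.009212.
Step 5 — Type: Im(Z) = -1.086e+05 ⇒ leading (phase φ = -89.5°).

PF = 0.009212 (leading, φ = -89.5°)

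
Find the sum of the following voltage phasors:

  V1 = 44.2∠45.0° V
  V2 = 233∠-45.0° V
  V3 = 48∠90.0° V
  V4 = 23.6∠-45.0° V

Step 1 — Convert each phasor to rectangular form:
  V1 = 44.2·(cos(45.0°) + j·sin(45.0°)) = 31.25 + j31.25 V
  V2 = 233·(cos(-45.0°) + j·sin(-45.0°)) = 164.8 - j164.8 V
  V3 = 48·(cos(90.0°) + j·sin(90.0°)) = 0 + j48 V
  V4 = 23.6·(cos(-45.0°) + j·sin(-45.0°)) = 16.69 - j16.69 V
Step 2 — Sum components: V_total = 212.7 - j102.2 V.
Step 3 — Convert to polar: |V_total| = 236 V, ∠V_total = -25.7°.

V_total = 236∠-25.7° V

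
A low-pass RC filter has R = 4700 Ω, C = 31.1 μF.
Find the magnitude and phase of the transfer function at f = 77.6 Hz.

Step 1 — Angular frequency: ω = 2π·77.6 = 487.6 rad/s.
Step 2 — Transfer function: H(jω) = 1/(1 + jωRC).
Step 3 — Denominator: 1 + jωRC = 1 + j·487.6·4700·3.11e-05 = 1 + j71.27.
Step 4 — H = 0.0001968 - j0.01403.
Step 5 — Magnitude: |H| = 0.01403 (-37.1 dB); phase: φ = -89.2°.

|H| = 0.01403 (-37.1 dB), φ = -89.2°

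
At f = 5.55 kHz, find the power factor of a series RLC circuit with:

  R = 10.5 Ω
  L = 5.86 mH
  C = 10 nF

Step 1 — Angular frequency: ω = 2π·f = 2π·5550 = 3.487e+04 rad/s.
Step 2 — Component impedances:
  R: Z = R = 10.5 Ω
  L: Z = jωL = j·3.487e+04·0.00586 = 0 + j204.3 Ω
  C: Z = 1/(jωC) = -j/(ω·C) = 0 - j2868 Ω
Step 3 — Series combination: Z_total = R + L + C = 10.5 - j2663 Ω = 2663∠-89.8° Ω.
Step 4 — Power factor: PF = cos(φ) = Re(Z)/|Z| = 10.5/2663.3 = 0.003942.
Step 5 — Type: Im(Z) = -2663 ⇒ leading (phase φ = -89.8°).

PF = 0.003942 (leading, φ = -89.8°)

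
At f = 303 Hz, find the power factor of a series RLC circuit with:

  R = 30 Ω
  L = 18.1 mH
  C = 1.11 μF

Step 1 — Angular frequency: ω = 2π·f = 2π·303 = 1904 rad/s.
Step 2 — Component impedances:
  R: Z = R = 30 Ω
  L: Z = jωL = j·1904·0.0181 = 0 + j34.46 Ω
  C: Z = 1/(jωC) = -j/(ω·C) = 0 - j473.2 Ω
Step 3 — Series combination: Z_total = R + L + C = 30 - j438.8 Ω = 439.8∠-86.1° Ω.
Step 4 — Power factor: PF = cos(φ) = Re(Z)/|Z| = 30/439.78 = 0.06822.
Step 5 — Type: Im(Z) = -438.8 ⇒ leading (phase φ = -86.1°).

PF = 0.06822 (leading, φ = -86.1°)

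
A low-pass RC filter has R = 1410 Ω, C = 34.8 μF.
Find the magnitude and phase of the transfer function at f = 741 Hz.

Step 1 — Angular frequency: ω = 2π·741 = 4656 rad/s.
Step 2 — Transfer function: H(jω) = 1/(1 + jωRC).
Step 3 — Denominator: 1 + jωRC = 1 + j·4656·1410·3.48e-05 = 1 + j228.5.
Step 4 — H = 1.916e-05 - j0.004377.
Step 5 — Magnitude: |H| = 0.004377 (-47.2 dB); phase: φ = -89.7°.

|H| = 0.004377 (-47.2 dB), φ = -89.7°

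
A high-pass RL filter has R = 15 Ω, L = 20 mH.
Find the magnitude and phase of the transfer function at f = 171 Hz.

Step 1 — Angular frequency: ω = 2π·171 = 1074 rad/s.
Step 2 — Transfer function: H(jω) = jωL/(R + jωL).
Step 3 — Numerator jωL = j·21.49; denominator R + jωL = 15 + j21.49.
Step 4 — H = 0.6724 + j0.4693.
Step 5 — Magnitude: |H| = 0.82 (-1.7 dB); phase: φ = 34.9°.

|H| = 0.82 (-1.7 dB), φ = 34.9°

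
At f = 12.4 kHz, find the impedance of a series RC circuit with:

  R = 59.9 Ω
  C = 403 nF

Step 1 — Angular frequency: ω = 2π·f = 2π·1.24e+04 = 7.791e+04 rad/s.
Step 2 — Component impedances:
  R: Z = R = 59.9 Ω
  C: Z = 1/(jωC) = -j/(ω·C) = 0 - j31.85 Ω
Step 3 — Series combination: Z_total = R + C = 59.9 - j31.85 Ω = 67.84∠-28.0° Ω.

Z = 59.9 - j31.85 Ω = 67.84∠-28.0° Ω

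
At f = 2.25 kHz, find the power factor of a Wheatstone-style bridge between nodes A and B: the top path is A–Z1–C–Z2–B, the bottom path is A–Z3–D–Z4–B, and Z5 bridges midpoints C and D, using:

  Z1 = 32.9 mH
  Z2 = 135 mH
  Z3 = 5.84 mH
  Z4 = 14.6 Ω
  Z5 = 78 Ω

Step 1 — Angular frequency: ω = 2π·f = 2π·2250 = 1.414e+04 rad/s.
Step 2 — Component impedances:
  Z1: Z = jωL = j·1.414e+04·0.0329 = 0 + j465.1 Ω
  Z2: Z = jωL = j·1.414e+04·0.135 = 0 + j1909 Ω
  Z3: Z = jωL = j·1.414e+04·0.00584 = 0 + j82.56 Ω
  Z4: Z = R = 14.6 Ω
  Z5: Z = R = 78 Ω
Step 3 — Bridge requires nodal analysis (the Z5 bridge couples midpoints C and D, so the two paths cannot be reduced to a simple series/parallel combination). Setting node B to ground and injecting 1 A at node A, the 3-node admittance system at A, C, D solves to V_A = Z_AB = 16.28 + j70.71 Ω = 72.56∠77.0° Ω.
Step 4 — Power factor: PF = cos(φ) = Re(Z)/|Z| = 16.276/72.563 = 0.2243.
Step 5 — Type: Im(Z) = 70.71 ⇒ lagging (phase φ = 77.0°).

PF = 0.2243 (lagging, φ = 77.0°)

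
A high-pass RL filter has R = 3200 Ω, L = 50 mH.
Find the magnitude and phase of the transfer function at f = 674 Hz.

Step 1 — Angular frequency: ω = 2π·674 = 4235 rad/s.
Step 2 — Transfer function: H(jω) = jωL/(R + jωL).
Step 3 — Numerator jωL = j·211.7; denominator R + jωL = 3200 + j211.7.
Step 4 — H = 0.004359 + j0.06588.
Step 5 — Magnitude: |H| = 0.06603 (-23.6 dB); phase: φ = 86.2°.

|H| = 0.06603 (-23.6 dB), φ = 86.2°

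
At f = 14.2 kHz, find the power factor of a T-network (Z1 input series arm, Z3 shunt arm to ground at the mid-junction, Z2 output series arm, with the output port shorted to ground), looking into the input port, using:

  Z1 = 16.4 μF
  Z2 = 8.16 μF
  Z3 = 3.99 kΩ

Step 1 — Angular frequency: ω = 2π·f = 2π·1.42e+04 = 8.922e+04 rad/s.
Step 2 — Component impedances:
  Z1: Z = 1/(jωC) = -j/(ω·C) = 0 - j0.6834 Ω
  Z2: Z = 1/(jωC) = -j/(ω·C) = 0 - j1.374 Ω
  Z3: Z = R = 3990 Ω
Step 3 — With the output port shorted to ground, the output series arm Z2 runs from the junction to ground; the shunt arm Z3 also runs from the junction to ground. They appear in parallel: Z3 || Z2 = 0.0004728 - j1.374 Ω.
Step 4 — Series with input arm Z1: Z_in = Z1 + (Z3 || Z2) = 0.0004728 - j2.057 Ω = 2.057∠-90.0° Ω.
Step 5 — Power factor: PF = cos(φ) = Re(Z)/|Z| = 0.00047284/2.057 = 0.0002299.
Step 6 — Type: Im(Z) = -2.057 ⇒ leading (phase φ = -90.0°).

PF = 0.0002299 (leading, φ = -90.0°)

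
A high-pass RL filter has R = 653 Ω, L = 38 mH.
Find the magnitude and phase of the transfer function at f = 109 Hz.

Step 1 — Angular frequency: ω = 2π·109 = 684.9 rad/s.
Step 2 — Transfer function: H(jω) = jωL/(R + jωL).
Step 3 — Numerator jωL = j·26.02; denominator R + jωL = 653 + j26.02.
Step 4 — H = 0.001586 + j0.03979.
Step 5 — Magnitude: |H| = 0.03982 (-28.0 dB); phase: φ = 87.7°.

|H| = 0.03982 (-28.0 dB), φ = 87.7°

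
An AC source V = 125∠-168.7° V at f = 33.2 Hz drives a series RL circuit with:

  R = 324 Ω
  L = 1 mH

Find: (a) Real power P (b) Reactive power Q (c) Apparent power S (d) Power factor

Step 1 — Angular frequency: ω = 2π·f = 2π·33.2 = 208.6 rad/s.
Step 2 — Component impedances:
  R: Z = R = 324 Ω
  L: Z = jωL = j·208.6·0.001 = 0 + j0.2086 Ω
Step 3 — Series combination: Z_total = R + L = 324 + j0.2086 Ω = 324∠0.0° Ω.
Step 4 — Source phasor: V = 125∠-168.7° V = -122.6 - j24.49 V.
Step 5 — Current: I = V / Z = -0.3784 - j0.07535 A = 0.3858∠-168.7° A.
Step 6 — Complex power: S = V·I* = 48.23 + j0.03105 VA.
Step 7 — Real power: P = Re(S) = 48.23 W.
Step 8 — Reactive power: Q = Im(S) = 0.03105 VAR.
Step 9 — Apparent power: |S| = 48.23 VA.
Step 10 — Power factor: PF = P/|S| = 1 (lagging).

(a) P = 48.23 W  (b) Q = 0.03105 VAR  (c) S = 48.23 VA  (d) PF = 1 (lagging)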